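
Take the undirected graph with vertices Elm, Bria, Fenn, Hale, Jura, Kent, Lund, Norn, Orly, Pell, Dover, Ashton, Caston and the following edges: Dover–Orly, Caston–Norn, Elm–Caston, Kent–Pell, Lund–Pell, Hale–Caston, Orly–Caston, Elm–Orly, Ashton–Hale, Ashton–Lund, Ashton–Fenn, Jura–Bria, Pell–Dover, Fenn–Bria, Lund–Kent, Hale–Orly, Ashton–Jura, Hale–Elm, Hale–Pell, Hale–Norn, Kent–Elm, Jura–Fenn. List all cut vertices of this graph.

Ashton

Removing Ashton increases the component count from 1 to 2, so Ashton is a cut vertex.
By contrast removing Dover leaves 1 component; it is not a cut vertex. No other vertex is a cut vertex either.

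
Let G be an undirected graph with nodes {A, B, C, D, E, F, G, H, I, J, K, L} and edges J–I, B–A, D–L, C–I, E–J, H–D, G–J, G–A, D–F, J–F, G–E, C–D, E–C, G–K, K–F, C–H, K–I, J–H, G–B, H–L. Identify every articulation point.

G

Removing G increases the component count from 1 to 2, so G is a cut vertex.
By contrast removing F leaves 1 component; it is not a cut vertex. No other vertex is a cut vertex either.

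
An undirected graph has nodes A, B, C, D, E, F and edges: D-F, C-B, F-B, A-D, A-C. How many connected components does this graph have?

2

E is isolated — a component by itself.
Starting from A we can reach A, B, C, D, F. That is one component of size 5.
Total: 2 components.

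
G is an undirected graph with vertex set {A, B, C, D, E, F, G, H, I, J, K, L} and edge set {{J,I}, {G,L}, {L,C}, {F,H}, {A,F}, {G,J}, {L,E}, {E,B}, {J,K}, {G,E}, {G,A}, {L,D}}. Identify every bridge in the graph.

A-F, A-G, B-E, C-L, D-L, F-H, G-J, I-J, J-K

The edges on the cycle G-L-E-G are not bridges since each lies on that cycle.
But removing F-H disconnects F from H; removing B-E disconnects B from E; removing C-L disconnects C from L; removing J-K disconnects J from K — these are bridges.
In total 9 edges are bridges.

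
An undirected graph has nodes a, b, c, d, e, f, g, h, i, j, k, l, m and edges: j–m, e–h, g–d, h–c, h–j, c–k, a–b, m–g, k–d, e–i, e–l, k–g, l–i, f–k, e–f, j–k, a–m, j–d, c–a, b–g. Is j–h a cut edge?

No

After removing j–h, the path j-k-c-h still connects them, so the edge is not a bridge.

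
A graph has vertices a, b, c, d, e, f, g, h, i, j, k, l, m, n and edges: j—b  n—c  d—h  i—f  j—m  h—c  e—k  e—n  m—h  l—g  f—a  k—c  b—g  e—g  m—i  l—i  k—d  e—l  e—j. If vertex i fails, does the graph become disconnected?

Deleting i raises the number of components from 1 to 2, so i is a cut vertex.

Yes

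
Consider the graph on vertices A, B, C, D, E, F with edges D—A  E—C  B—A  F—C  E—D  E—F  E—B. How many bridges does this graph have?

The edges on the cycle E-F-C-E are not bridges since each lies on that cycle.
Every edge lies on some cycle, so there are no bridges.

0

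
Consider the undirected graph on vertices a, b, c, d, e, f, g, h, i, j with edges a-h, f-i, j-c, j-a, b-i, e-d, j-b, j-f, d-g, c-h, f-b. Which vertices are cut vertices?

Removing d increases the component count from 2 to 3, so d is a cut vertex.
Removing j increases the component count from 2 to 3, so j is a cut vertex.
By contrast removing e leaves 2 components; it is not a cut vertex. No other vertex is a cut vertex either.

d, j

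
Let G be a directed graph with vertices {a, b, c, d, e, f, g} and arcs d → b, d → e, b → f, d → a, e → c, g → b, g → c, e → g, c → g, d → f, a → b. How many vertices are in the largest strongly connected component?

2

{c, g} are all mutually reachable — one SCC of size 2.
{a} is an SCC by itself.
{b} is an SCC by itself.
{f} is an SCC by itself.
{d} is an SCC by itself.
(and 1 more singleton SCC)
The largest has 2 vertices.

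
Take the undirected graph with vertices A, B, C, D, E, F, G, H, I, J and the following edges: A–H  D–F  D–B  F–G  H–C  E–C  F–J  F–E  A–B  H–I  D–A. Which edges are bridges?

The edges on the cycle D-A-H-C-E-F-D are not bridges since each lies on that cycle.
But removing H–I disconnects H from I; removing J–F disconnects J from F; removing G–F disconnects G from F — these are bridges.

F-G, F-J, H-I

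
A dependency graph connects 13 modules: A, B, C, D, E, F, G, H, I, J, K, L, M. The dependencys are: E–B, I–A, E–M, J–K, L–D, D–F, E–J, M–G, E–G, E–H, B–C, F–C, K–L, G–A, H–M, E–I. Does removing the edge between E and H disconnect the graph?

After removing E–H, the path E-M-H still connects them, so the edge is not a bridge.

No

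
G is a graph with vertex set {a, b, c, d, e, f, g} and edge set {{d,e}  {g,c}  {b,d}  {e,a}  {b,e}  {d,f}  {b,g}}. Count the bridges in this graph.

The edges on the cycle b-d-e-b are not bridges since each lies on that cycle.
But removing g–c disconnects g from c; removing d–f disconnects d from f; removing e–a disconnects e from a; removing b–g disconnects b from g — these are bridges.
That makes 4 bridges.

4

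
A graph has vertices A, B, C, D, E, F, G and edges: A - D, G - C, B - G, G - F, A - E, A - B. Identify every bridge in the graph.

removing C - G disconnects C from G; removing B - G disconnects B from G; removing A - E disconnects A from E; removing B - A disconnects B from A — these are bridges.
In total 6 edges are bridges.

A-B, A-D, A-E, B-G, C-G, F-G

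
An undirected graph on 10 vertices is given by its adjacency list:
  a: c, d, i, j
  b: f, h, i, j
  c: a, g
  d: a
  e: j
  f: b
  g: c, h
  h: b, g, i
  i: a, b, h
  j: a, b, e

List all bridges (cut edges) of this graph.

a-d, b-f, e-j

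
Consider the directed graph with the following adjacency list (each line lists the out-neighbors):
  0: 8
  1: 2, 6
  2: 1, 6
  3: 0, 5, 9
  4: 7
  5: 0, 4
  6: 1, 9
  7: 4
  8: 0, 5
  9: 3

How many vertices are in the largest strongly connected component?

{0, 5, 8} are all mutually reachable — one SCC of size 3.
{1, 2, 6} are all mutually reachable — one SCC of size 3.
{4, 7} are all mutually reachable — one SCC of size 2.
{3, 9} are all mutually reachable — one SCC of size 2.
The largest has 3 vertices.

3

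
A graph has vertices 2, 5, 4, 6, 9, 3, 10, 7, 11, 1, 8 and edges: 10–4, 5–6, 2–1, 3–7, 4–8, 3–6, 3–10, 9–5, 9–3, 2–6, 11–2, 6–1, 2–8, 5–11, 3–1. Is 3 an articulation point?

Yes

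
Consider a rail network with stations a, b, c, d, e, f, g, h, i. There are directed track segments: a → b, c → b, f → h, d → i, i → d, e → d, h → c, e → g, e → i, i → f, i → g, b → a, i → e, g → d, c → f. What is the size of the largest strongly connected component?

4

{d, e, g, i} are all mutually reachable — one SCC of size 4.
{c, f, h} are all mutually reachable — one SCC of size 3.
{a, b} are all mutually reachable — one SCC of size 2.
The largest has 4 vertices.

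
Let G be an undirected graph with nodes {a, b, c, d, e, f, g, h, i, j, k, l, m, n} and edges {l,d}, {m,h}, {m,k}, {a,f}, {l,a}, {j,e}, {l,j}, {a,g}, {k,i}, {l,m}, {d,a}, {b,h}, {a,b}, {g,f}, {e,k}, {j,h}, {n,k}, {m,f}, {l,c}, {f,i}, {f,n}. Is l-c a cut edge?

Removing l-c leaves no path between l and c: the component count goes from 1 to 2. So it is a bridge.

Yes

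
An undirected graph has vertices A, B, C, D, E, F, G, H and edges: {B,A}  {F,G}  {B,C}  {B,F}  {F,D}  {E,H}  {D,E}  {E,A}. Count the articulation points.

Removing B increases the component count from 1 to 2, so B is a cut vertex.
Removing E increases the component count from 1 to 2, so E is a cut vertex.
Removing F increases the component count from 1 to 2, so F is a cut vertex.
By contrast removing D leaves 1 component; it is not a cut vertex. No other vertex is a cut vertex either.

3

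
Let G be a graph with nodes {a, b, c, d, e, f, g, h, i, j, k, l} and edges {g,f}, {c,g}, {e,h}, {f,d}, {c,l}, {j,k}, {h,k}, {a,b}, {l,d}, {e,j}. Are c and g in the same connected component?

Yes

From c we can reach c, d, f, g, l, which includes g.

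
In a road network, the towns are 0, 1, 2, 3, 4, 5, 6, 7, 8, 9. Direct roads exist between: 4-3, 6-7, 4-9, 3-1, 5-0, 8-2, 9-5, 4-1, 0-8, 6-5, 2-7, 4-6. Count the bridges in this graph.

0

The edges on the cycle 4-3-1-4 are not bridges since each lies on that cycle.
Every edge lies on some cycle, so there are no bridges.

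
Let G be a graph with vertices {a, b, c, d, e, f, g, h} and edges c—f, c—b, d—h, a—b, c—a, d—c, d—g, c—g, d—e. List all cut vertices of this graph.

c, d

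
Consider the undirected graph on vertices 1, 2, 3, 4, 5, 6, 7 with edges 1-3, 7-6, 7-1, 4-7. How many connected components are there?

3

5 is isolated — a component by itself.
2 is isolated — a component by itself.
Starting from 1 we can reach 1, 3, 4, 6, 7. That is one component of size 5.
Total: 3 components.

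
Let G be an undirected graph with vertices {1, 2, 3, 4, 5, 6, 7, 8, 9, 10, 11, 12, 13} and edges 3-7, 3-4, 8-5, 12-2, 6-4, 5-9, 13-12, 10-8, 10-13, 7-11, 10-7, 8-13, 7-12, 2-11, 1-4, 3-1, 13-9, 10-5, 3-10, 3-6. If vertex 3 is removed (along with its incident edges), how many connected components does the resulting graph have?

2

With 3 gone, the remaining components are: {1, 4, 6}; {2, 5, 7, 8, 9, 10, 11, 12, 13}.
That is 2 components.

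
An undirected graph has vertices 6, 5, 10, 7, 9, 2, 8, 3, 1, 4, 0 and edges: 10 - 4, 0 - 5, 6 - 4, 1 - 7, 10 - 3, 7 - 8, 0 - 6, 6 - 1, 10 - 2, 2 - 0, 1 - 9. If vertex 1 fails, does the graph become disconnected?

Deleting 1 raises the number of components from 1 to 3, so 1 is a cut vertex.

Yes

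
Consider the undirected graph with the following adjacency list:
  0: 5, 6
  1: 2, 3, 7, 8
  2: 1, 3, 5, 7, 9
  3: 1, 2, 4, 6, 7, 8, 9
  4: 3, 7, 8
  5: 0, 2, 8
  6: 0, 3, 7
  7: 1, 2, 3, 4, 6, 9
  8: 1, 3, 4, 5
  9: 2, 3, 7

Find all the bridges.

none

The edges on the cycle 6-3-9-2-7-6 are not bridges since each lies on that cycle.
Every edge lies on some cycle, so there are no bridges.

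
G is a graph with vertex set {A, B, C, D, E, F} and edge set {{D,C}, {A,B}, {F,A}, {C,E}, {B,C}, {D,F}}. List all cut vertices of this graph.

Removing C increases the component count from 1 to 2, so C is a cut vertex.
By contrast removing A leaves 1 component; it is not a cut vertex. No other vertex is a cut vertex either.

C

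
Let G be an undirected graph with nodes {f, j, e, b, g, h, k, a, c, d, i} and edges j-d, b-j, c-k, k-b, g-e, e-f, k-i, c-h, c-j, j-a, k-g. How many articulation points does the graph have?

Removing c increases the component count from 1 to 2, so c is a cut vertex.
Removing e increases the component count from 1 to 2, so e is a cut vertex.
Removing g increases the component count from 1 to 2, so g is a cut vertex.
Likewise j, k are cut vertices.
By contrast removing i leaves 1 component; it is not a cut vertex. No other vertex is a cut vertex either.

5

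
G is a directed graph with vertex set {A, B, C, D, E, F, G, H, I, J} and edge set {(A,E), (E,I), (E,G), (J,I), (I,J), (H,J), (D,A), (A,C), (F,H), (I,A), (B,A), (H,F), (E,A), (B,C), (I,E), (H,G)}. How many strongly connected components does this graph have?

6

{A, E, I, J} are all mutually reachable — one SCC of size 4.
{F, H} are all mutually reachable — one SCC of size 2.
{G} is an SCC by itself.
{B} is an SCC by itself.
{C} is an SCC by itself.
(and 1 more singleton SCC)
That gives 6 strongly connected components.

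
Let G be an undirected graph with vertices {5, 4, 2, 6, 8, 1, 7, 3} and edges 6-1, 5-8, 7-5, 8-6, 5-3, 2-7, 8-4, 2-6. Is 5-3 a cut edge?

Removing 5-3 leaves no path between 5 and 3: the component count goes from 1 to 2. So it is a bridge.

Yes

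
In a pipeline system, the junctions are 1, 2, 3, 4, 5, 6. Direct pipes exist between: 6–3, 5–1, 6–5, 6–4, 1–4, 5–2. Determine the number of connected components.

Starting from 1 we can reach 1, 2, 3, 4, 5, 6. That is one component of size 6.
Total: 1 component.

1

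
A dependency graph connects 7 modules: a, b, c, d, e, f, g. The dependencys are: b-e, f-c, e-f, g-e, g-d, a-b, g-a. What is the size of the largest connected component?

7

Starting from a we can reach a, b, c, d, e, f, g. That is one component of size 7.
The largest has 7 vertices.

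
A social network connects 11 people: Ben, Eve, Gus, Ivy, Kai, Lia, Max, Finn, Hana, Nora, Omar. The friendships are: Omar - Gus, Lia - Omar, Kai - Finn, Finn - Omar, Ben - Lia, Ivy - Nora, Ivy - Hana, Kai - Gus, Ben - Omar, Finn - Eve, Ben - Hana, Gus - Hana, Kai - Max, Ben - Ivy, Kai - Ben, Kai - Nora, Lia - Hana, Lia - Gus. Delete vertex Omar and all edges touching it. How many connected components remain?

With Omar gone, the remaining components are: {Ben, Eve, Gus, Ivy, Kai, Lia, Max, Finn, Hana, Nora}.
That is 1 component.

1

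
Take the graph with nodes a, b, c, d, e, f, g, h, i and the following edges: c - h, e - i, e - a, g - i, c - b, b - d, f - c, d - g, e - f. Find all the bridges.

The edges on the cycle e-f-c-b-d-g-i-e are not bridges since each lies on that cycle.
But removing e - a disconnects e from a; removing h - c disconnects h from c — these are bridges.

a-e, c-h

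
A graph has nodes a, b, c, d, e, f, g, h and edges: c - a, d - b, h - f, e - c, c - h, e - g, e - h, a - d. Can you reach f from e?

Yes

From e we can reach a, b, c, d, e, f, g, h, which includes f.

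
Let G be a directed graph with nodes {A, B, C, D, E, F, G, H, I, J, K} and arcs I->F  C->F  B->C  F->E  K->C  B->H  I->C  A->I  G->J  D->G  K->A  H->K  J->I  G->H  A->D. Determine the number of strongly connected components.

7

{A, D, G, H, K} are all mutually reachable — one SCC of size 5.
{E} is an SCC by itself.
{J} is an SCC by itself.
{I} is an SCC by itself.
{F} is an SCC by itself.
(and 2 more singleton SCCs)
That gives 7 strongly connected components.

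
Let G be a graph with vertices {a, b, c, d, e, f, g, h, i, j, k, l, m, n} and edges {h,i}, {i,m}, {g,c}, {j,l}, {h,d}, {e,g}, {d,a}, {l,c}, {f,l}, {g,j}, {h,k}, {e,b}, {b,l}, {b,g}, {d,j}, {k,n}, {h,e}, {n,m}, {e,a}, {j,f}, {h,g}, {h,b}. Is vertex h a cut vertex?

Yes

Deleting h raises the number of components from 1 to 2, so h is a cut vertex.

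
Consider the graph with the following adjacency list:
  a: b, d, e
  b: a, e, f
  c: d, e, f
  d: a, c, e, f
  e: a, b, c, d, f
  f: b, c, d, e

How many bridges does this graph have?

0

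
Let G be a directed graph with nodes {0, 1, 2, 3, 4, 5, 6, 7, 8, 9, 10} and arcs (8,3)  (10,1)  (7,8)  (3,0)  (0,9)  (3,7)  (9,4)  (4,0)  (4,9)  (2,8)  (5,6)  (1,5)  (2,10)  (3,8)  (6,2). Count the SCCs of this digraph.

{1, 2, 5, 6, 10} are all mutually reachable — one SCC of size 5.
{0, 4, 9} are all mutually reachable — one SCC of size 3.
{3, 7, 8} are all mutually reachable — one SCC of size 3.
That gives 3 strongly connected components.

3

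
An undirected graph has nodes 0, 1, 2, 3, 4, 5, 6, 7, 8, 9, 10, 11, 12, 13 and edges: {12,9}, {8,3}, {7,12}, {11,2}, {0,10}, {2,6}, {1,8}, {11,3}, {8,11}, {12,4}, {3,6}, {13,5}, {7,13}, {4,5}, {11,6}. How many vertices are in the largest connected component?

Starting from 0 we can reach 0, 10. That is one component of size 2.
Starting from 4 we can reach 4, 5, 7, 9, 12, 13. That is one component of size 6.
Starting from 1 we can reach 1, 2, 3, 6, 8, 11. That is one component of size 6.
The largest has 6 vertices.

6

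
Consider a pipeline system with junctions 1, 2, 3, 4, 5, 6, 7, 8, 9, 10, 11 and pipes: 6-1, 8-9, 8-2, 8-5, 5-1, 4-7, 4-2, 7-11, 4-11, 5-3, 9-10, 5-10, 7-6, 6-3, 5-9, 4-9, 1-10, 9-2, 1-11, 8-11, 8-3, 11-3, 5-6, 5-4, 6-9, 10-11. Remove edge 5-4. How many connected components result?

5 and 4 are still connected via 5-9-4, so the component count stays at 1.

1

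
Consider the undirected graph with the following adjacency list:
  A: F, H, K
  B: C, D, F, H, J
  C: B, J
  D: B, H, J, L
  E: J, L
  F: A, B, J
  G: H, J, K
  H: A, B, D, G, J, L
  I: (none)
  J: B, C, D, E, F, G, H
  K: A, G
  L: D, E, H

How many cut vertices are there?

Removing K, for instance, still leaves 2 components. No single vertex removal increases the component count — the graph has no articulation points.

0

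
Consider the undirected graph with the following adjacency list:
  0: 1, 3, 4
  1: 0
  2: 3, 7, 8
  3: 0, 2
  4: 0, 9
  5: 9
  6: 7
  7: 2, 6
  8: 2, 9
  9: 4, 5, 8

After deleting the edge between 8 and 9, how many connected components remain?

1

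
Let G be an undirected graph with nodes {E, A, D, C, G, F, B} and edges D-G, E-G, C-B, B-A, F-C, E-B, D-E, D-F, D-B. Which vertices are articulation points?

B

Removing B increases the component count from 1 to 2, so B is a cut vertex.
By contrast removing D leaves 1 component; it is not a cut vertex. No other vertex is a cut vertex either.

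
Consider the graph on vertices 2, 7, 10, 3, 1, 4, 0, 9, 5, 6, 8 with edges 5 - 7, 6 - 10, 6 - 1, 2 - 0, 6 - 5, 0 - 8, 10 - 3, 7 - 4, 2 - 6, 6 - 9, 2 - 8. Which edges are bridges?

The edges on the cycle 2-0-8-2 are not bridges since each lies on that cycle.
But removing 6 - 1 disconnects 6 from 1; removing 9 - 6 disconnects 9 from 6; removing 4 - 7 disconnects 4 from 7; removing 2 - 6 disconnects 2 from 6 — these are bridges.
In total 8 edges are bridges.

1-6, 10-3, 10-6, 2-6, 4-7, 5-6, 5-7, 6-9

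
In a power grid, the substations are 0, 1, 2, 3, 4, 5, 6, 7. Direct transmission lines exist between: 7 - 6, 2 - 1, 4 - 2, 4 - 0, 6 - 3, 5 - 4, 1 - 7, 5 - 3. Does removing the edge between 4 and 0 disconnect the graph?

Removing 4 - 0 leaves no path between 4 and 0: the component count goes from 1 to 2. So it is a bridge.

Yes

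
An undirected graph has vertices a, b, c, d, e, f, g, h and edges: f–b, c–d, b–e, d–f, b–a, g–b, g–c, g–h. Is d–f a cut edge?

After removing d–f, the path d-c-g-b-f still connects them, so the edge is not a bridge.

No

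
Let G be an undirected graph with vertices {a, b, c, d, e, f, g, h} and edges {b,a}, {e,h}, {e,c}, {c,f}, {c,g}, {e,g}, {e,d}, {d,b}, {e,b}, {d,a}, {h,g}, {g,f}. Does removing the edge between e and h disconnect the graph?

After removing e-h, the path e-g-h still connects them, so the edge is not a bridge.

No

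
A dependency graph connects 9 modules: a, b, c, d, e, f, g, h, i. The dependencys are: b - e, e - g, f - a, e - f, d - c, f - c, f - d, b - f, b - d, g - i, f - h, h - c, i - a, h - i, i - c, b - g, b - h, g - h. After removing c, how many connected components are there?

With c gone, the remaining components are: {a, b, d, e, f, g, h, i}.
That is 1 component.

1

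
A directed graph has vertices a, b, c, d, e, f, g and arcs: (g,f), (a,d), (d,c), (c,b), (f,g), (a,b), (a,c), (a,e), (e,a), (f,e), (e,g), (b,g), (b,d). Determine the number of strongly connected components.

{a, b, c, d, e, f, g} are all mutually reachable — one SCC of size 7.
That gives 1 strongly connected component.

1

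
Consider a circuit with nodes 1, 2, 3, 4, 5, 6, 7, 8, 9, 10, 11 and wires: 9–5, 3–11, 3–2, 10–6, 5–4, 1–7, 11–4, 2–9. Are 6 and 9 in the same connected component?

The component containing 6 is {6, 10}, and 9 is not in it.

No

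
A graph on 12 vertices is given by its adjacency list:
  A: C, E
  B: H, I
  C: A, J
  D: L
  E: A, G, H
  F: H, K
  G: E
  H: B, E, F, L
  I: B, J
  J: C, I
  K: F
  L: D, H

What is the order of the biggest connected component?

12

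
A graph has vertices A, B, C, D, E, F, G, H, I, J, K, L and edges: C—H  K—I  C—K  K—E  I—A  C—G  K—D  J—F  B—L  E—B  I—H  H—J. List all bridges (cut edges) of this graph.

The edges on the cycle C-K-I-H-C are not bridges since each lies on that cycle.
But removing K—E disconnects K from E; removing K—D disconnects K from D; removing E—B disconnects E from B; removing H—J disconnects H from J — these are bridges.
In total 8 edges are bridges.

A-I, B-E, B-L, C-G, D-K, E-K, F-J, H-J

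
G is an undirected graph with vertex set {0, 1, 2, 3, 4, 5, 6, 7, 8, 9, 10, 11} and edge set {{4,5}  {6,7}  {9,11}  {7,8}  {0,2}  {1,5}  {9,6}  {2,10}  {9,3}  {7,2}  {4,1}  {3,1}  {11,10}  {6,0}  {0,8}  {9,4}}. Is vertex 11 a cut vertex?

No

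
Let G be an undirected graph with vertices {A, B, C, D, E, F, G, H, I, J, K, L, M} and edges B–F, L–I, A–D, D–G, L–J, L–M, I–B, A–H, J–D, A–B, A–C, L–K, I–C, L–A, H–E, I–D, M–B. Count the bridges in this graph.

The edges on the cycle L-A-B-I-L are not bridges since each lies on that cycle.
But removing K–L disconnects K from L; removing A–H disconnects A from H; removing E–H disconnects E from H; removing G–D disconnects G from D — these are bridges.
In total 5 edges are bridges.

5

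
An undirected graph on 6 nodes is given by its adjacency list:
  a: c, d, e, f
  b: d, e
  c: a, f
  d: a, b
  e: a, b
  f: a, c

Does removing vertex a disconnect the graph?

Deleting a raises the number of components from 1 to 2, so a is a cut vertex.

Yes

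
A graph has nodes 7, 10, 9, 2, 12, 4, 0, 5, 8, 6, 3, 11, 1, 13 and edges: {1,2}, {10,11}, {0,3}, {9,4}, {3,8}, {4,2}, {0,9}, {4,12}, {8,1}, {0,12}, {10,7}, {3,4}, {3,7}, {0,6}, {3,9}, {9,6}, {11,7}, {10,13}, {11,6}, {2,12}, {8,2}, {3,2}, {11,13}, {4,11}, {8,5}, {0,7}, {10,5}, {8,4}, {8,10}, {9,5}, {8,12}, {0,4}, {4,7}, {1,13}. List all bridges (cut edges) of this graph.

none

The edges on the cycle 0-3-9-4-12-0 are not bridges since each lies on that cycle.
Every edge lies on some cycle, so there are no bridges.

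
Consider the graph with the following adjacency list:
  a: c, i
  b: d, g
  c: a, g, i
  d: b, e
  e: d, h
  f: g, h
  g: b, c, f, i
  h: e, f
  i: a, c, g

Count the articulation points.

Removing g increases the component count from 1 to 2, so g is a cut vertex.
By contrast removing d leaves 1 component; it is not a cut vertex. No other vertex is a cut vertex either.

1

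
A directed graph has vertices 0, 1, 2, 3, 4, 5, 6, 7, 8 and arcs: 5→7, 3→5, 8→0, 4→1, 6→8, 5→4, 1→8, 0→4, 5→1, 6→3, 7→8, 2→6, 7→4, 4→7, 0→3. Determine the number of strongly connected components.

3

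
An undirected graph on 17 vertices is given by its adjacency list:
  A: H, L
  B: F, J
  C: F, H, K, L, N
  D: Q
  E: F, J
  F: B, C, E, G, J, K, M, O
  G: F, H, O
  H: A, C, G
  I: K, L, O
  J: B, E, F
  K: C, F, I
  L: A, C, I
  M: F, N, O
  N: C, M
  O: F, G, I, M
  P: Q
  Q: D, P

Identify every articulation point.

F, Q

Removing F increases the component count from 2 to 3, so F is a cut vertex.
Removing Q increases the component count from 2 to 3, so Q is a cut vertex.
By contrast removing I leaves 2 components; it is not a cut vertex. No other vertex is a cut vertex either.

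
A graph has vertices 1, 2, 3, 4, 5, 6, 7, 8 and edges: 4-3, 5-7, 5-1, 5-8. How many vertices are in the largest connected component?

6 is isolated — a component by itself.
2 is isolated — a component by itself.
Starting from 3 we can reach 3, 4. That is one component of size 2.
Starting from 1 we can reach 1, 5, 7, 8. That is one component of size 4.
The largest has 4 vertices.

4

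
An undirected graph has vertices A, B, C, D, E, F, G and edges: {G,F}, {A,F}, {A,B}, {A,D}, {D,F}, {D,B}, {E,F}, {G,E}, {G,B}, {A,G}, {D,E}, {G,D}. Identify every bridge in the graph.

The edges on the cycle A-G-F-A are not bridges since each lies on that cycle.
Every edge lies on some cycle, so there are no bridges.

none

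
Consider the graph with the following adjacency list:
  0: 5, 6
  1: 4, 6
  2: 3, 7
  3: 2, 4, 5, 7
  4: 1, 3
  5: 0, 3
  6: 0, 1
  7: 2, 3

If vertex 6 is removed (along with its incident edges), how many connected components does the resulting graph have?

With 6 gone, the remaining components are: {0, 1, 2, 3, 4, 5, 7}.
That is 1 component.

1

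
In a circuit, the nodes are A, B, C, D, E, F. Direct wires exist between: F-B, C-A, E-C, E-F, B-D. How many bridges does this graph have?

5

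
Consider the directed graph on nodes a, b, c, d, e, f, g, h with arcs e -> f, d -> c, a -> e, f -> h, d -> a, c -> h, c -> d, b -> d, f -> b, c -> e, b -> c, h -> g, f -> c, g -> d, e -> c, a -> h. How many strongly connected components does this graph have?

1

{a, b, c, d, e, f, g, h} are all mutually reachable — one SCC of size 8.
That gives 1 strongly connected component.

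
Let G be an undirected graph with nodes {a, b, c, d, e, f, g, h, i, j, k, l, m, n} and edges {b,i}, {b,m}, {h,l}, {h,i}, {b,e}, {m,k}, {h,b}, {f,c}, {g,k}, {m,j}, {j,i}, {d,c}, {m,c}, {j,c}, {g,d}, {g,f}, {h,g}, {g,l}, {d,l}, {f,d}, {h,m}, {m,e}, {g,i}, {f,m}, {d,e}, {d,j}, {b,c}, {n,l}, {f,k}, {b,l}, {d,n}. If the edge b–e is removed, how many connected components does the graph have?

b and e are still connected via b-m-e, so the component count stays at 2.

2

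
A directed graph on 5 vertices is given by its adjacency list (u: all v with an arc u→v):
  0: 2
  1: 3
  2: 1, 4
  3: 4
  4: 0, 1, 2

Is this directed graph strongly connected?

From 0 we can reach every vertex (0, 1, 2, 3, 4), and every vertex can reach 0 (0, 1, 2, 3, 4). So the whole graph is one strongly connected component.

Yes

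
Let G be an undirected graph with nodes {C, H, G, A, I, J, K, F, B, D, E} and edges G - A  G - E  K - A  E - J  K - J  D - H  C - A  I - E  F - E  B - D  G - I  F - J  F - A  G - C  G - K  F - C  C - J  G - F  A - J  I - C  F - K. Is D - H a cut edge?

Removing D - H leaves no path between D and H: the component count goes from 2 to 3. So it is a bridge.

Yes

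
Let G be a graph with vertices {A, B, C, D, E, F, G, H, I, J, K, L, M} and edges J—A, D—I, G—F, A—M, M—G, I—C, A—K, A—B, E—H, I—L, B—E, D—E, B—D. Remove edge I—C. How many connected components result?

Before removal there is 1 component.
I—C is a bridge — removing it separates I's side from C's side.
After removal: 2 components.

2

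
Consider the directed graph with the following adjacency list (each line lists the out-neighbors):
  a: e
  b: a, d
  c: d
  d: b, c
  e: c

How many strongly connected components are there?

1

{a, b, c, d, e} are all mutually reachable — one SCC of size 5.
That gives 1 strongly connected component.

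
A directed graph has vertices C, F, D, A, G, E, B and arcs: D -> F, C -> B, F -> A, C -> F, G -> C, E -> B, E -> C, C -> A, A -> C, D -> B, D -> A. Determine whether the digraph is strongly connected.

There is no directed path from A to G, so the graph is not strongly connected.

No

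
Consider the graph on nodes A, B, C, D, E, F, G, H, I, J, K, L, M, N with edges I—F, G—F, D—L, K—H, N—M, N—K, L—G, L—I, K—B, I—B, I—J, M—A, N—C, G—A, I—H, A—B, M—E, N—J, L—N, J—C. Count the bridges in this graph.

2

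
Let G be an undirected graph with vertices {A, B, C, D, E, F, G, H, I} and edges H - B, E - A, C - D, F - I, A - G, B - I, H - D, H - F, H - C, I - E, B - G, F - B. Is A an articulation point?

No

Deleting A leaves 1 component (was 1) (its neighbors E, G remain connected to each other), so A is not a cut vertex.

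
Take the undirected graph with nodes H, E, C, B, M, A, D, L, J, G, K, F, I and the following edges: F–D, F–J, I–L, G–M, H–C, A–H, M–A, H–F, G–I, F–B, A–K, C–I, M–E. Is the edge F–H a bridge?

Yes

Removing F–H leaves no path between F and H: the component count goes from 1 to 2. So it is a bridge.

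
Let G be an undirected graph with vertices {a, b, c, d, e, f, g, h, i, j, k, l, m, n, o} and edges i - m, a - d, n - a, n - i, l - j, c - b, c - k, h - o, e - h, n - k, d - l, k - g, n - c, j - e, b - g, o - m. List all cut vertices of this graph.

n

Removing n increases the component count from 2 to 3, so n is a cut vertex.
By contrast removing b leaves 2 components; it is not a cut vertex. No other vertex is a cut vertex either.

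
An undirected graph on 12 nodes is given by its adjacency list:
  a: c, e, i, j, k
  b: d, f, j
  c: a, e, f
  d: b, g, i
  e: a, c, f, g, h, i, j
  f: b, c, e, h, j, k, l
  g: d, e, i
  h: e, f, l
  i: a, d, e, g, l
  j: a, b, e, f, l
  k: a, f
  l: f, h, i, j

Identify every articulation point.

Removing j, for instance, still leaves 1 component. No single vertex removal increases the component count — the graph has no articulation points.

none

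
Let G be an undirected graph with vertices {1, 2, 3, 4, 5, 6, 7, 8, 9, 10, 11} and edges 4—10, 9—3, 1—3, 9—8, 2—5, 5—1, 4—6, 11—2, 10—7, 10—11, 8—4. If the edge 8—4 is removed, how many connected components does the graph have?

8 and 4 are still connected via 8-9-3-1-5-2-11-10-4, so the component count stays at 1.

1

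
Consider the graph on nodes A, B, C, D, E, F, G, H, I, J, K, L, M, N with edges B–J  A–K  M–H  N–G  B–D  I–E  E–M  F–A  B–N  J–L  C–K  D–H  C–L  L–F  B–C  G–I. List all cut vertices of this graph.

B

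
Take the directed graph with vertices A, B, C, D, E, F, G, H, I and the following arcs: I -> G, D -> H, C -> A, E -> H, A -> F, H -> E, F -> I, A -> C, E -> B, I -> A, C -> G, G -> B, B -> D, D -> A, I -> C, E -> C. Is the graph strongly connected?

Yes

From C we can reach every vertex (A, B, C, D, E, F, G, H, I), and every vertex can reach C (A, B, C, D, E, F, G, H, I). So the whole graph is one strongly connected component.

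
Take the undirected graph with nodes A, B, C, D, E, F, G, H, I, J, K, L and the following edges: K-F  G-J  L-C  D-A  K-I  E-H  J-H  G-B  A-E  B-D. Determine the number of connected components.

3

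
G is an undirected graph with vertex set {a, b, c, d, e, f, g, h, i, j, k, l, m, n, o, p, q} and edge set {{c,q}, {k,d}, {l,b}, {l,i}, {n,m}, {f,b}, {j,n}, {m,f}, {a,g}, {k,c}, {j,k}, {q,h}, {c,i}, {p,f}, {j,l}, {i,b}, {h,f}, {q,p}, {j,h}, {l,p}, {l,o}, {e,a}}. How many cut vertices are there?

Removing a increases the component count from 2 to 3, so a is a cut vertex.
Removing k increases the component count from 2 to 3, so k is a cut vertex.
Removing l increases the component count from 2 to 3, so l is a cut vertex.
By contrast removing h leaves 2 components; it is not a cut vertex. No other vertex is a cut vertex either.

3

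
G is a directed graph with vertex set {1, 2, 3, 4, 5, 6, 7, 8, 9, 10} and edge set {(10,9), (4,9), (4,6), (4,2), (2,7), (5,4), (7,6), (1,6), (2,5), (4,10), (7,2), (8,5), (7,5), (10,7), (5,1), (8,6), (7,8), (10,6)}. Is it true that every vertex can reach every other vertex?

No

There is no directed path from 8 to 3, so the graph is not strongly connected.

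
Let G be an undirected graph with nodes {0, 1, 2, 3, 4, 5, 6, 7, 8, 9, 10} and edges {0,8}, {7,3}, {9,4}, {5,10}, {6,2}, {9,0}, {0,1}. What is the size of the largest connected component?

5

Starting from 2 we can reach 2, 6. That is one component of size 2.
Starting from 3 we can reach 3, 7. That is one component of size 2.
Starting from 5 we can reach 5, 10. That is one component of size 2.
Starting from 0 we can reach 0, 1, 4, 8, 9. That is one component of size 5.
The largest has 5 vertices.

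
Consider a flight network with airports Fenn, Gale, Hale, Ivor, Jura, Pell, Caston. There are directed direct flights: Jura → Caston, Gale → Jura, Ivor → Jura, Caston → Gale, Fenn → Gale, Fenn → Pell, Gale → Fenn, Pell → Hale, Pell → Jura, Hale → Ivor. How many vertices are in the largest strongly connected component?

7

{Fenn, Gale, Hale, Ivor, Jura, Pell, Caston} are all mutually reachable — one SCC of size 7.
The largest has 7 vertices.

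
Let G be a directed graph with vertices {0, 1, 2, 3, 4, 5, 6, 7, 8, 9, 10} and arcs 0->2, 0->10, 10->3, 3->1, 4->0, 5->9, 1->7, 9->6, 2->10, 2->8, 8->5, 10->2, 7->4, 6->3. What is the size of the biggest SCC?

{0, 1, 2, 3, 4, 5, 6, 7, 8, 9, 10} are all mutually reachable — one SCC of size 11.
The largest has 11 vertices.

11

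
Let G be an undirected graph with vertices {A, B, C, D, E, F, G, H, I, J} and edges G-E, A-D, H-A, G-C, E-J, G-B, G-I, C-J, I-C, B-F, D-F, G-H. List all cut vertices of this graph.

G

Removing G increases the component count from 1 to 2, so G is a cut vertex.
By contrast removing J leaves 1 component; it is not a cut vertex. No other vertex is a cut vertex either.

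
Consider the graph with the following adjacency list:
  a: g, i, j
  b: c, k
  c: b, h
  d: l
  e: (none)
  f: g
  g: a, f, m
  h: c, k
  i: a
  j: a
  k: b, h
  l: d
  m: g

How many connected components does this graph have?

e is isolated — a component by itself.
Starting from d we can reach d, l. That is one component of size 2.
Starting from b we can reach b, c, h, k. That is one component of size 4.
Starting from a we can reach a, f, g, i, j, m. That is one component of size 6.
Total: 4 components.

4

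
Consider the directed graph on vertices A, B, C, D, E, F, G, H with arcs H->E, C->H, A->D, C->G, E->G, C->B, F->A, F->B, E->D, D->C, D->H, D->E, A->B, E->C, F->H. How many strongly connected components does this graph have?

5

{C, D, E, H} are all mutually reachable — one SCC of size 4.
{G} is an SCC by itself.
{A} is an SCC by itself.
{F} is an SCC by itself.
{B} is an SCC by itself.
That gives 5 strongly connected components.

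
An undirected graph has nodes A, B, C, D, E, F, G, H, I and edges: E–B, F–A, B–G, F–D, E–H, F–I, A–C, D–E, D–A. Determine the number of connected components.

1

Starting from A we can reach A, B, C, D, E, F, G, H, I. That is one component of size 9.
Total: 1 component.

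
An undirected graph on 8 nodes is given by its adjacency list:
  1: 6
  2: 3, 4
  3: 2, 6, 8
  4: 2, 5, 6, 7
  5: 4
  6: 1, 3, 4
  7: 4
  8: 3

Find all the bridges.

1-6, 3-8, 4-5, 4-7

The edges on the cycle 4-2-3-6-4 are not bridges since each lies on that cycle.
But removing 3-8 disconnects 3 from 8; removing 4-7 disconnects 4 from 7; removing 6-1 disconnects 6 from 1; removing 4-5 disconnects 4 from 5 — these are bridges.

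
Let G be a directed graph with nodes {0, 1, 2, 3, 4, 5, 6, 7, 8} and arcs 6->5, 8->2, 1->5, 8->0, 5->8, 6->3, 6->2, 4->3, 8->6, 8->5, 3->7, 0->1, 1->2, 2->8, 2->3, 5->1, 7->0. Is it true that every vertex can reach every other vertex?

No

There is no directed path from 0 to 4, so the graph is not strongly connected.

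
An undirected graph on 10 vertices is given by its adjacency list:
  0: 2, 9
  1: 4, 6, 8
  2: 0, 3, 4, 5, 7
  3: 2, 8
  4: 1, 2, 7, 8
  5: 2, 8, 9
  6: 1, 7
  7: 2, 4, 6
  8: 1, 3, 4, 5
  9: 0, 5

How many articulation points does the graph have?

0

Removing 2, for instance, still leaves 1 component. No single vertex removal increases the component count — the graph has no articulation points.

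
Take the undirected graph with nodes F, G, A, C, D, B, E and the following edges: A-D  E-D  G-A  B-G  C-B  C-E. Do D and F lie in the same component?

The component containing D is {A, B, C, D, E, G}, and F is not in it.

No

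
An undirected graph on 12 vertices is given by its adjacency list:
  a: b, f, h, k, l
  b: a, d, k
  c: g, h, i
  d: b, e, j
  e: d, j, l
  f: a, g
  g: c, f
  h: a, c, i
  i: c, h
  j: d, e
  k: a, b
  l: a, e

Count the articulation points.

Removing a increases the component count from 1 to 2, so a is a cut vertex.
By contrast removing l leaves 1 component; it is not a cut vertex. No other vertex is a cut vertex either.

1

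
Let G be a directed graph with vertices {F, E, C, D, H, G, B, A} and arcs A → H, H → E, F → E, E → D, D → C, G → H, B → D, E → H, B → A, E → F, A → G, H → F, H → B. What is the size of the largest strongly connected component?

{A, B, E, F, G, H} are all mutually reachable — one SCC of size 6.
{D} is an SCC by itself.
{C} is an SCC by itself.
The largest has 6 vertices.

6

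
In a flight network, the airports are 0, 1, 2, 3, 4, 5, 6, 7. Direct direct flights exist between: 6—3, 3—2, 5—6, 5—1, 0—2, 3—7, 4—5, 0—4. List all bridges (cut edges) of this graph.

1-5, 3-7

The edges on the cycle 0-4-5-6-3-2-0 are not bridges since each lies on that cycle.
But removing 5—1 disconnects 5 from 1; removing 3—7 disconnects 3 from 7 — these are bridges.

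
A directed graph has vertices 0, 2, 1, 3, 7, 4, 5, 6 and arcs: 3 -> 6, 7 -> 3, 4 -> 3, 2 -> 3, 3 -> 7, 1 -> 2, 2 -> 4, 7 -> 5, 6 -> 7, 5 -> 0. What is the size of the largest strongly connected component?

{3, 6, 7} are all mutually reachable — one SCC of size 3.
{4} is an SCC by itself.
{5} is an SCC by itself.
{0} is an SCC by itself.
{1} is an SCC by itself.
(and 1 more singleton SCC)
The largest has 3 vertices.

3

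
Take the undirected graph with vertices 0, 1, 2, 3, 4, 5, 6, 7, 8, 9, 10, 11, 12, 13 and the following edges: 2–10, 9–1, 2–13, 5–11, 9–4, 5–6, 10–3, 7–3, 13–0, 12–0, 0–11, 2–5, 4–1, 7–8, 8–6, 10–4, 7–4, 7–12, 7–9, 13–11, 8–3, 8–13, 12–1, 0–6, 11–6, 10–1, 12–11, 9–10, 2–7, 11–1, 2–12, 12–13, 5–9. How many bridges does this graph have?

The edges on the cycle 7-8-13-12-7 are not bridges since each lies on that cycle.
Every edge lies on some cycle, so there are no bridges.

0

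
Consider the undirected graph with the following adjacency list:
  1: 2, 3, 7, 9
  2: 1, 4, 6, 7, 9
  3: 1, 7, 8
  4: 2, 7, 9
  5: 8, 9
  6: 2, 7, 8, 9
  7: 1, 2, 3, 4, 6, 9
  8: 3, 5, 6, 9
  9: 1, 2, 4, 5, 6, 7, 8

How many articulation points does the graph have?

0

Removing 3, for instance, still leaves 1 component. No single vertex removal increases the component count — the graph has no articulation points.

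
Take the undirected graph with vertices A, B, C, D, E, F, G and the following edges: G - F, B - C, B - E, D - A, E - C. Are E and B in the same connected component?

From E we can reach B, C, E, which includes B.

Yes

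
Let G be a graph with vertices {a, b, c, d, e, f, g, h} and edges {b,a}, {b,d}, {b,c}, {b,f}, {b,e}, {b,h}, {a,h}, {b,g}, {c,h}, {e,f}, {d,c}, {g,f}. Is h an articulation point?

Deleting h leaves 1 component (was 1) (its neighbors a, b, c remain connected to each other), so h is not a cut vertex.

No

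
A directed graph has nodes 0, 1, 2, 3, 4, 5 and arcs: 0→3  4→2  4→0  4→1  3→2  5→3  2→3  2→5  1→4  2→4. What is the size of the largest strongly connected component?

{0, 1, 2, 3, 4, 5} are all mutually reachable — one SCC of size 6.
The largest has 6 vertices.

6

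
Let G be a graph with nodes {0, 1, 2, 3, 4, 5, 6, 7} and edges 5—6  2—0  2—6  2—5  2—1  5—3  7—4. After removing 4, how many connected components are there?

With 4 gone, the remaining components are: {7}; {0, 1, 2, 3, 5, 6}.
That is 2 components.

2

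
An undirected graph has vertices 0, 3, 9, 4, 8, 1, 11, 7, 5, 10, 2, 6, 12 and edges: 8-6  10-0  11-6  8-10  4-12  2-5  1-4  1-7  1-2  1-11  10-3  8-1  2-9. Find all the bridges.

0-10, 1-2, 1-4, 1-7, 10-3, 10-8, 12-4, 2-5, 2-9

The edges on the cycle 8-1-11-6-8 are not bridges since each lies on that cycle.
But removing 1-4 disconnects 1 from 4; removing 0-10 disconnects 0 from 10; removing 1-2 disconnects 1 from 2; removing 3-10 disconnects 3 from 10 — these are bridges.
In total 9 edges are bridges.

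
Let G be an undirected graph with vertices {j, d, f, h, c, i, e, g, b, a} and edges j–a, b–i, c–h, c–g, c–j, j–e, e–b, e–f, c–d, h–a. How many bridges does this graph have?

The edges on the cycle c-h-a-j-c are not bridges since each lies on that cycle.
But removing e–b disconnects e from b; removing g–c disconnects g from c; removing i–b disconnects i from b; removing e–f disconnects e from f — these are bridges.
In total 6 edges are bridges.

6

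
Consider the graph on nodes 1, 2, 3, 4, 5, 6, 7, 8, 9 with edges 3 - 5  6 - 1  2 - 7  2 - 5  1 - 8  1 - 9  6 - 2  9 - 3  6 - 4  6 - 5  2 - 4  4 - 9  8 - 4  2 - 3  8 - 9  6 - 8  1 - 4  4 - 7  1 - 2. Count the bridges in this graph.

The edges on the cycle 6-1-2-7-4-8-6 are not bridges since each lies on that cycle.
Every edge lies on some cycle, so there are no bridges.

0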